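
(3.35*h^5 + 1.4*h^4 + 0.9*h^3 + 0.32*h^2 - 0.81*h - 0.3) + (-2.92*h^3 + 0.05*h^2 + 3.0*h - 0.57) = 3.35*h^5 + 1.4*h^4 - 2.02*h^3 + 0.37*h^2 + 2.19*h - 0.87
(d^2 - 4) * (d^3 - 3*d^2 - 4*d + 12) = d^5 - 3*d^4 - 8*d^3 + 24*d^2 + 16*d - 48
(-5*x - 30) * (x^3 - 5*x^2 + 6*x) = -5*x^4 - 5*x^3 + 120*x^2 - 180*x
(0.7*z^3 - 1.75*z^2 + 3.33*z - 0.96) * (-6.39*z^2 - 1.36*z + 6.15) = -4.473*z^5 + 10.2305*z^4 - 14.5937*z^3 - 9.1569*z^2 + 21.7851*z - 5.904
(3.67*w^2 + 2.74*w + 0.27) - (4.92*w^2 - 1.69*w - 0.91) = -1.25*w^2 + 4.43*w + 1.18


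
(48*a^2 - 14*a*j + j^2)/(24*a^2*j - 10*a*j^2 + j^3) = (8*a - j)/(j*(4*a - j))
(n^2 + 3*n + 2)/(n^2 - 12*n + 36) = (n^2 + 3*n + 2)/(n^2 - 12*n + 36)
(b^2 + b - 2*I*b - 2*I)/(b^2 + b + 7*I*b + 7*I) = (b - 2*I)/(b + 7*I)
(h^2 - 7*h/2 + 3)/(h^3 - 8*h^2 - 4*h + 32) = (h - 3/2)/(h^2 - 6*h - 16)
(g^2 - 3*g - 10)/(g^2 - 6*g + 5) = (g + 2)/(g - 1)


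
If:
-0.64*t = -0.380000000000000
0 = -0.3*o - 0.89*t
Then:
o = -1.76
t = 0.59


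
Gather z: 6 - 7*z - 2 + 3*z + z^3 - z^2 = z^3 - z^2 - 4*z + 4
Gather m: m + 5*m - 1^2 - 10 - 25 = 6*m - 36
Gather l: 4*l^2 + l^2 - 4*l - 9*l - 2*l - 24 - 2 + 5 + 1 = 5*l^2 - 15*l - 20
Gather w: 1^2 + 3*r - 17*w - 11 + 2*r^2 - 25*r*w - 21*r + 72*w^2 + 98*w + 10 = 2*r^2 - 18*r + 72*w^2 + w*(81 - 25*r)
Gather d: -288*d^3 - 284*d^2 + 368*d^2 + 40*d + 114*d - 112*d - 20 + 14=-288*d^3 + 84*d^2 + 42*d - 6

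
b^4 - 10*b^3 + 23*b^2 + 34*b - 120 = (b - 5)*(b - 4)*(b - 3)*(b + 2)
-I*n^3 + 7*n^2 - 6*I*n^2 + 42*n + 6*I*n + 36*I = (n + 6)*(n + 6*I)*(-I*n + 1)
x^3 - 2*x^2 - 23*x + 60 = (x - 4)*(x - 3)*(x + 5)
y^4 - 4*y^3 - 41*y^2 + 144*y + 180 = (y - 6)*(y - 5)*(y + 1)*(y + 6)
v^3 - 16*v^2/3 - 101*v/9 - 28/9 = (v - 7)*(v + 1/3)*(v + 4/3)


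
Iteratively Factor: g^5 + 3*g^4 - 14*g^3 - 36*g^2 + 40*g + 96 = (g + 2)*(g^4 + g^3 - 16*g^2 - 4*g + 48) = (g - 2)*(g + 2)*(g^3 + 3*g^2 - 10*g - 24) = (g - 2)*(g + 2)*(g + 4)*(g^2 - g - 6) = (g - 2)*(g + 2)^2*(g + 4)*(g - 3)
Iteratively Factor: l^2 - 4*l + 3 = (l - 1)*(l - 3)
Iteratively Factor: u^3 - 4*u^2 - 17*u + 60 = (u + 4)*(u^2 - 8*u + 15) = (u - 3)*(u + 4)*(u - 5)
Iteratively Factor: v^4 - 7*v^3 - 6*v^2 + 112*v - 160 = (v - 5)*(v^3 - 2*v^2 - 16*v + 32) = (v - 5)*(v + 4)*(v^2 - 6*v + 8) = (v - 5)*(v - 4)*(v + 4)*(v - 2)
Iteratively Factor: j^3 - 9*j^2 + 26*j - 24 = (j - 4)*(j^2 - 5*j + 6) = (j - 4)*(j - 3)*(j - 2)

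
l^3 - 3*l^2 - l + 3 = (l - 3)*(l - 1)*(l + 1)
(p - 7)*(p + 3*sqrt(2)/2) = p^2 - 7*p + 3*sqrt(2)*p/2 - 21*sqrt(2)/2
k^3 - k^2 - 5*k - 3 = (k - 3)*(k + 1)^2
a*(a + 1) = a^2 + a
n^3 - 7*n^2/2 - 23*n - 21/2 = (n - 7)*(n + 1/2)*(n + 3)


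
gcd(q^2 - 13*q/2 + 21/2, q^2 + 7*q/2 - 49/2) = q - 7/2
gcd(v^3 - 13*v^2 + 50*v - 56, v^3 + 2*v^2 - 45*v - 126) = v - 7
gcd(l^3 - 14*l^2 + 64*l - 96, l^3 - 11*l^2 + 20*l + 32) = l - 4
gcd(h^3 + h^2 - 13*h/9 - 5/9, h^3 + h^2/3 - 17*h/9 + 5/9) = h^2 + 2*h/3 - 5/3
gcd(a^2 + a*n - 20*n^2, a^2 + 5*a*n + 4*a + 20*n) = a + 5*n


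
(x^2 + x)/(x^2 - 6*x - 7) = x/(x - 7)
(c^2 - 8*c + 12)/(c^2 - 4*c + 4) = (c - 6)/(c - 2)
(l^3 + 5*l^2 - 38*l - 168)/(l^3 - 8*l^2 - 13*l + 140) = (l^2 + l - 42)/(l^2 - 12*l + 35)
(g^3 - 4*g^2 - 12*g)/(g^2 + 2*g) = g - 6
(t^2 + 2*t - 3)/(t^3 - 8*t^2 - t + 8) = (t + 3)/(t^2 - 7*t - 8)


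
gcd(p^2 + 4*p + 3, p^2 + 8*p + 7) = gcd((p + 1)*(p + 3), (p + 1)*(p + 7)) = p + 1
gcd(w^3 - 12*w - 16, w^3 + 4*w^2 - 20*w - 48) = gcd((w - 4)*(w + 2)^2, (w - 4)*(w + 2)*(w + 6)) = w^2 - 2*w - 8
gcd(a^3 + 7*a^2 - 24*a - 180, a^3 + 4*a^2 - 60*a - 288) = a^2 + 12*a + 36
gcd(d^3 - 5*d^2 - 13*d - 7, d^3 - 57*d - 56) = d + 1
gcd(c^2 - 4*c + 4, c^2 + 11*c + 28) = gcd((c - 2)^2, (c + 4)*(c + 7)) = 1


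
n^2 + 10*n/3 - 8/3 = (n - 2/3)*(n + 4)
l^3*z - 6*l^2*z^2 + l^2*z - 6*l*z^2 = l*(l - 6*z)*(l*z + z)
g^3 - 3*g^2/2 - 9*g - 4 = (g - 4)*(g + 1/2)*(g + 2)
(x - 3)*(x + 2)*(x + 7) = x^3 + 6*x^2 - 13*x - 42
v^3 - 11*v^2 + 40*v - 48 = (v - 4)^2*(v - 3)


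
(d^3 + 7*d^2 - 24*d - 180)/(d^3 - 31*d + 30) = (d + 6)/(d - 1)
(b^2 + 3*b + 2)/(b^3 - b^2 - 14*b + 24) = (b^2 + 3*b + 2)/(b^3 - b^2 - 14*b + 24)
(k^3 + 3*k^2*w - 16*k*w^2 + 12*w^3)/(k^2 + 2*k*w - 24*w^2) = (-k^2 + 3*k*w - 2*w^2)/(-k + 4*w)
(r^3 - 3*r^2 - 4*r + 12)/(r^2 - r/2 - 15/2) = 2*(r^2 - 4)/(2*r + 5)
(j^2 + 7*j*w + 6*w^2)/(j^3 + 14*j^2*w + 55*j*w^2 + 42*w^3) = 1/(j + 7*w)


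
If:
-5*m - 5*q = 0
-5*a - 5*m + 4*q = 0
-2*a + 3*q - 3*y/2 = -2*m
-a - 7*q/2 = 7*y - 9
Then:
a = -486/205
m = 54/41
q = -54/41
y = 468/205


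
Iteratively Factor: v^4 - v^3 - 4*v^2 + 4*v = (v + 2)*(v^3 - 3*v^2 + 2*v) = (v - 1)*(v + 2)*(v^2 - 2*v) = (v - 2)*(v - 1)*(v + 2)*(v)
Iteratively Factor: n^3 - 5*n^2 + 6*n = (n - 2)*(n^2 - 3*n) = (n - 3)*(n - 2)*(n)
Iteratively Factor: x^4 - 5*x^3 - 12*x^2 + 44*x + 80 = (x + 2)*(x^3 - 7*x^2 + 2*x + 40) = (x - 4)*(x + 2)*(x^2 - 3*x - 10) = (x - 4)*(x + 2)^2*(x - 5)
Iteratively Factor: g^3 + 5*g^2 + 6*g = (g + 2)*(g^2 + 3*g) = (g + 2)*(g + 3)*(g)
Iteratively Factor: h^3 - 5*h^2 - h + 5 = (h - 1)*(h^2 - 4*h - 5) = (h - 5)*(h - 1)*(h + 1)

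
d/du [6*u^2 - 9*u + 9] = 12*u - 9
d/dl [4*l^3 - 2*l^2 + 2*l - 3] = 12*l^2 - 4*l + 2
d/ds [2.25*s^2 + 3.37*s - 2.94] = 4.5*s + 3.37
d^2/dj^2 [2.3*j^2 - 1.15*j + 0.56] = 4.60000000000000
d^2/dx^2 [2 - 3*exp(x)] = -3*exp(x)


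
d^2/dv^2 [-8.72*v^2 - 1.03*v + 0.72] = -17.4400000000000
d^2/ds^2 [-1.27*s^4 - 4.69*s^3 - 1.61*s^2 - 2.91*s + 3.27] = -15.24*s^2 - 28.14*s - 3.22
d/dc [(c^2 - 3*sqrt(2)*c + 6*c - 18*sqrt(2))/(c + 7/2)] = 2*(2*c^2 + 14*c + 15*sqrt(2) + 42)/(4*c^2 + 28*c + 49)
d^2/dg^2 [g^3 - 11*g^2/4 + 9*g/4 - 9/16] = 6*g - 11/2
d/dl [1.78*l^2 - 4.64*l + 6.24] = 3.56*l - 4.64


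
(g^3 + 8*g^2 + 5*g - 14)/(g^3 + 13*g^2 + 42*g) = (g^2 + g - 2)/(g*(g + 6))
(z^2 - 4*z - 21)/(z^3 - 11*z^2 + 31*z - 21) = (z + 3)/(z^2 - 4*z + 3)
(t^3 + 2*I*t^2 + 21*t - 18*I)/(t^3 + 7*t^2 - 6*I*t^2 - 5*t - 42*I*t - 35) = (t^2 + 3*I*t + 18)/(t^2 + t*(7 - 5*I) - 35*I)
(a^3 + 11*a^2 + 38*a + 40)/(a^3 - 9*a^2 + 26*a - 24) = (a^3 + 11*a^2 + 38*a + 40)/(a^3 - 9*a^2 + 26*a - 24)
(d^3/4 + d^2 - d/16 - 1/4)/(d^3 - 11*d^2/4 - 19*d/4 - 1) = (-4*d^3 - 16*d^2 + d + 4)/(4*(-4*d^3 + 11*d^2 + 19*d + 4))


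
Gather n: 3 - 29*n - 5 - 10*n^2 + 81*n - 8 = -10*n^2 + 52*n - 10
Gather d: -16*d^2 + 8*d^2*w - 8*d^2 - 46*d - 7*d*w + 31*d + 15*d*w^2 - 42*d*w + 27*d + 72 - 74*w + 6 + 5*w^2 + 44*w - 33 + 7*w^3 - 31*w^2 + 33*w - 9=d^2*(8*w - 24) + d*(15*w^2 - 49*w + 12) + 7*w^3 - 26*w^2 + 3*w + 36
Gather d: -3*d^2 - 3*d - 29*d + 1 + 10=-3*d^2 - 32*d + 11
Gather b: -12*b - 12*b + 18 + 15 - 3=30 - 24*b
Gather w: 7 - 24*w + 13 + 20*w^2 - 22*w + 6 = 20*w^2 - 46*w + 26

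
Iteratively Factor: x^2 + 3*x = (x + 3)*(x)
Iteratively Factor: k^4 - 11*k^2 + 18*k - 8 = (k - 2)*(k^3 + 2*k^2 - 7*k + 4) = (k - 2)*(k - 1)*(k^2 + 3*k - 4) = (k - 2)*(k - 1)*(k + 4)*(k - 1)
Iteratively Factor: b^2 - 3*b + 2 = (b - 2)*(b - 1)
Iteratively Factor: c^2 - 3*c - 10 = (c + 2)*(c - 5)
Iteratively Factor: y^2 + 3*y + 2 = (y + 1)*(y + 2)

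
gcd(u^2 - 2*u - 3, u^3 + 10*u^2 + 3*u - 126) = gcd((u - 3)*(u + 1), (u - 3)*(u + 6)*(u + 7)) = u - 3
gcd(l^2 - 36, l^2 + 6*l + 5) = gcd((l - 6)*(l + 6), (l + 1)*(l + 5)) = 1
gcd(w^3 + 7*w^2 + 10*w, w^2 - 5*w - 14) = w + 2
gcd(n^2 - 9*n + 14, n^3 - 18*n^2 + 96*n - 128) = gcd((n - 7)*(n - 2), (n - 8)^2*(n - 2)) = n - 2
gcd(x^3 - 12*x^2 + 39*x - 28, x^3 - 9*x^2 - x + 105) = x - 7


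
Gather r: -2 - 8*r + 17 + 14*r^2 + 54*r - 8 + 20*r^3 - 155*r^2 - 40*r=20*r^3 - 141*r^2 + 6*r + 7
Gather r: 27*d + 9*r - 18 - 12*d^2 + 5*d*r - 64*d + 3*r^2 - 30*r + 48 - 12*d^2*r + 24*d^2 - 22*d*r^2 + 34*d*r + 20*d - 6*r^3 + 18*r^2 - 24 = 12*d^2 - 17*d - 6*r^3 + r^2*(21 - 22*d) + r*(-12*d^2 + 39*d - 21) + 6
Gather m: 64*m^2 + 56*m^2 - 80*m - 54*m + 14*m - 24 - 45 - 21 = 120*m^2 - 120*m - 90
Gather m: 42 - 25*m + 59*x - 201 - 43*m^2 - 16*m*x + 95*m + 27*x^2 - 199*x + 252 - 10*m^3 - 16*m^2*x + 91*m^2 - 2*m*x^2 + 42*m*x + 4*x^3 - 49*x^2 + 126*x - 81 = -10*m^3 + m^2*(48 - 16*x) + m*(-2*x^2 + 26*x + 70) + 4*x^3 - 22*x^2 - 14*x + 12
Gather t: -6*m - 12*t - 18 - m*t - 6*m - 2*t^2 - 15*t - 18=-12*m - 2*t^2 + t*(-m - 27) - 36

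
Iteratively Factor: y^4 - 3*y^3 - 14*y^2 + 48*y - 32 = (y - 1)*(y^3 - 2*y^2 - 16*y + 32) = (y - 1)*(y + 4)*(y^2 - 6*y + 8) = (y - 4)*(y - 1)*(y + 4)*(y - 2)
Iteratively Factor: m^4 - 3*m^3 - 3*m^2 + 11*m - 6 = (m - 1)*(m^3 - 2*m^2 - 5*m + 6) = (m - 1)*(m + 2)*(m^2 - 4*m + 3) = (m - 1)^2*(m + 2)*(m - 3)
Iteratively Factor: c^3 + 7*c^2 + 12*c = (c + 4)*(c^2 + 3*c) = c*(c + 4)*(c + 3)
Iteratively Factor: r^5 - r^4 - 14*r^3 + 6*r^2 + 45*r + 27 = (r + 1)*(r^4 - 2*r^3 - 12*r^2 + 18*r + 27) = (r + 1)^2*(r^3 - 3*r^2 - 9*r + 27) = (r + 1)^2*(r + 3)*(r^2 - 6*r + 9) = (r - 3)*(r + 1)^2*(r + 3)*(r - 3)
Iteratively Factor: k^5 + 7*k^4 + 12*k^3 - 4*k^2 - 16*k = (k - 1)*(k^4 + 8*k^3 + 20*k^2 + 16*k) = (k - 1)*(k + 2)*(k^3 + 6*k^2 + 8*k) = k*(k - 1)*(k + 2)*(k^2 + 6*k + 8) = k*(k - 1)*(k + 2)*(k + 4)*(k + 2)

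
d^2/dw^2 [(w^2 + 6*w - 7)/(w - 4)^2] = 2*(14*w + 43)/(w^4 - 16*w^3 + 96*w^2 - 256*w + 256)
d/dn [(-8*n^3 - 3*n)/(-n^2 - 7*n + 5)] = (8*n^4 + 112*n^3 - 123*n^2 - 15)/(n^4 + 14*n^3 + 39*n^2 - 70*n + 25)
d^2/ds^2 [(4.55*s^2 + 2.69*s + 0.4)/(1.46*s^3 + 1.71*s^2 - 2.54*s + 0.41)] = (19.39756*s^6 + 34.404024*s^5 + 151.766124*s^4 + 53.05521*s^3 - 40.345158*s^2 - 23.176554*s + 11.732842)/(3.112136*s^9 + 10.935108*s^8 - 3.435234*s^7 - 30.426105*s^6 + 12.118002*s^5 + 27.570687*s^4 - 26.33555*s^3 + 8.797821*s^2 - 1.280922*s + 0.068921)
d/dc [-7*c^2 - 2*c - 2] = -14*c - 2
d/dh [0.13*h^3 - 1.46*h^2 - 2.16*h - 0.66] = 0.39*h^2 - 2.92*h - 2.16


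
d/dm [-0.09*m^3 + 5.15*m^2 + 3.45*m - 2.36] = -0.27*m^2 + 10.3*m + 3.45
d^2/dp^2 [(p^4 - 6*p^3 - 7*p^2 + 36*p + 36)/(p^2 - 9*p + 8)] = 2*(p^6 - 27*p^5 + 267*p^4 - 1041*p^3 + 1956*p^2 - 2988*p + 4772)/(p^6 - 27*p^5 + 267*p^4 - 1161*p^3 + 2136*p^2 - 1728*p + 512)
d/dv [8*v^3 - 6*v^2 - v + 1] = 24*v^2 - 12*v - 1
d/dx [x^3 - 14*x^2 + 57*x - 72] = 3*x^2 - 28*x + 57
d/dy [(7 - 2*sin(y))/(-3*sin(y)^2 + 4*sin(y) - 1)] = 2*(-3*sin(y)^2 + 21*sin(y) - 13)*cos(y)/((sin(y) - 1)^2*(3*sin(y) - 1)^2)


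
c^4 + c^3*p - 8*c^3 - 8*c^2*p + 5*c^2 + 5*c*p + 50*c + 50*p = (c - 5)^2*(c + 2)*(c + p)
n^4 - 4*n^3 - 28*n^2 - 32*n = n*(n - 8)*(n + 2)^2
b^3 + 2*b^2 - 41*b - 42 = (b - 6)*(b + 1)*(b + 7)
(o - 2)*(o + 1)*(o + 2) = o^3 + o^2 - 4*o - 4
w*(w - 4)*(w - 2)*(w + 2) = w^4 - 4*w^3 - 4*w^2 + 16*w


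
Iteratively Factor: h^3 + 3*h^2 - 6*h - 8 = (h + 4)*(h^2 - h - 2) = (h - 2)*(h + 4)*(h + 1)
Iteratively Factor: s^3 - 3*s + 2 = (s - 1)*(s^2 + s - 2) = (s - 1)^2*(s + 2)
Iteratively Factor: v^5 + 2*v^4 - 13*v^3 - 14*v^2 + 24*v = (v - 1)*(v^4 + 3*v^3 - 10*v^2 - 24*v) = (v - 3)*(v - 1)*(v^3 + 6*v^2 + 8*v) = (v - 3)*(v - 1)*(v + 4)*(v^2 + 2*v) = v*(v - 3)*(v - 1)*(v + 4)*(v + 2)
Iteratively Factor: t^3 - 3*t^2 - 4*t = (t + 1)*(t^2 - 4*t) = t*(t + 1)*(t - 4)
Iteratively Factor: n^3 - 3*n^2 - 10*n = (n + 2)*(n^2 - 5*n) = n*(n + 2)*(n - 5)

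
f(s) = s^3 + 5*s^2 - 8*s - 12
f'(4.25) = 88.69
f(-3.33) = 33.16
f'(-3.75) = -3.31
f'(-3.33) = -8.03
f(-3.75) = 35.58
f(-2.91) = 28.98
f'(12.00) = 544.00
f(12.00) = 2340.00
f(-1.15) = 2.29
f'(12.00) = 544.00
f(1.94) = -1.40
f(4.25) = 121.08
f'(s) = 3*s^2 + 10*s - 8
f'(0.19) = -5.99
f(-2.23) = 19.61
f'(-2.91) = -11.70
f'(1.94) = 22.69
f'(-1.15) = -15.53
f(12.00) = 2340.00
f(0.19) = -13.33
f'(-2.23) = -15.38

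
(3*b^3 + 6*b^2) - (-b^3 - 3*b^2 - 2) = 4*b^3 + 9*b^2 + 2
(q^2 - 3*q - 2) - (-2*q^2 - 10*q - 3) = 3*q^2 + 7*q + 1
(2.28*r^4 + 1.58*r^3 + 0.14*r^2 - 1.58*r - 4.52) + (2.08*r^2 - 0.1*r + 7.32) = 2.28*r^4 + 1.58*r^3 + 2.22*r^2 - 1.68*r + 2.8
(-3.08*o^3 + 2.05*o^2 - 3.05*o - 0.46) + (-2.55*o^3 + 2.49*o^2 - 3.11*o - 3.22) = -5.63*o^3 + 4.54*o^2 - 6.16*o - 3.68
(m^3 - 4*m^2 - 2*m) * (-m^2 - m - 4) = -m^5 + 3*m^4 + 2*m^3 + 18*m^2 + 8*m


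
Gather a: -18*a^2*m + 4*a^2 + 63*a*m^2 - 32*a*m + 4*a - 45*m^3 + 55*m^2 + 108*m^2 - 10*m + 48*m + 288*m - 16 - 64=a^2*(4 - 18*m) + a*(63*m^2 - 32*m + 4) - 45*m^3 + 163*m^2 + 326*m - 80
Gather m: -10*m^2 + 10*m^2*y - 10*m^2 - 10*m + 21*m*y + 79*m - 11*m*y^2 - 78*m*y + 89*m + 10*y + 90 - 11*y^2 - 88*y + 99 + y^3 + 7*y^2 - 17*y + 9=m^2*(10*y - 20) + m*(-11*y^2 - 57*y + 158) + y^3 - 4*y^2 - 95*y + 198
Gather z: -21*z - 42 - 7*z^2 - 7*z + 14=-7*z^2 - 28*z - 28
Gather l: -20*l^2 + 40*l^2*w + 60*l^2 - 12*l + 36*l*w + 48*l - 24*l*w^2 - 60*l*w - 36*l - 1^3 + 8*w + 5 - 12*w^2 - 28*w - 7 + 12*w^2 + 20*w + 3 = l^2*(40*w + 40) + l*(-24*w^2 - 24*w)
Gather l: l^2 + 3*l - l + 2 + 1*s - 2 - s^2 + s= l^2 + 2*l - s^2 + 2*s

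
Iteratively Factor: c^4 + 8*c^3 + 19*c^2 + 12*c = (c + 1)*(c^3 + 7*c^2 + 12*c) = (c + 1)*(c + 3)*(c^2 + 4*c) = c*(c + 1)*(c + 3)*(c + 4)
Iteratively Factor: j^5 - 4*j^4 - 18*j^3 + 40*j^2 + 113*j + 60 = (j + 1)*(j^4 - 5*j^3 - 13*j^2 + 53*j + 60) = (j - 5)*(j + 1)*(j^3 - 13*j - 12) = (j - 5)*(j + 1)^2*(j^2 - j - 12) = (j - 5)*(j - 4)*(j + 1)^2*(j + 3)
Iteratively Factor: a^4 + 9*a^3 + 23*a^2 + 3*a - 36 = (a + 3)*(a^3 + 6*a^2 + 5*a - 12) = (a + 3)^2*(a^2 + 3*a - 4) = (a + 3)^2*(a + 4)*(a - 1)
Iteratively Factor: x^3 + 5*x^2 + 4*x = (x + 1)*(x^2 + 4*x) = x*(x + 1)*(x + 4)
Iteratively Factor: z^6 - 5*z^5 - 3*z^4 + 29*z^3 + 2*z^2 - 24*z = (z + 1)*(z^5 - 6*z^4 + 3*z^3 + 26*z^2 - 24*z) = (z + 1)*(z + 2)*(z^4 - 8*z^3 + 19*z^2 - 12*z) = (z - 1)*(z + 1)*(z + 2)*(z^3 - 7*z^2 + 12*z) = (z - 4)*(z - 1)*(z + 1)*(z + 2)*(z^2 - 3*z) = z*(z - 4)*(z - 1)*(z + 1)*(z + 2)*(z - 3)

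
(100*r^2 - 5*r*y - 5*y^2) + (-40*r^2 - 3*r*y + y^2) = 60*r^2 - 8*r*y - 4*y^2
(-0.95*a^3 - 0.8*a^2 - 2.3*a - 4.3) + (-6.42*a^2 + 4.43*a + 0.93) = -0.95*a^3 - 7.22*a^2 + 2.13*a - 3.37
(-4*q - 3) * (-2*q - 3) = 8*q^2 + 18*q + 9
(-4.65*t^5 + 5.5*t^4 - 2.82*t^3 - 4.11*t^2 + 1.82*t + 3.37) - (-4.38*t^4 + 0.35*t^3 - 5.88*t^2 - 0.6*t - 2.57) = -4.65*t^5 + 9.88*t^4 - 3.17*t^3 + 1.77*t^2 + 2.42*t + 5.94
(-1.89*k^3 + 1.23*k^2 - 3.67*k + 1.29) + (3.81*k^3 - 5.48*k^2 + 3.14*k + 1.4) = 1.92*k^3 - 4.25*k^2 - 0.53*k + 2.69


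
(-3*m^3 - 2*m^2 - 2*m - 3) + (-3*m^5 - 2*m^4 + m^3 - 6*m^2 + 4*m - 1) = -3*m^5 - 2*m^4 - 2*m^3 - 8*m^2 + 2*m - 4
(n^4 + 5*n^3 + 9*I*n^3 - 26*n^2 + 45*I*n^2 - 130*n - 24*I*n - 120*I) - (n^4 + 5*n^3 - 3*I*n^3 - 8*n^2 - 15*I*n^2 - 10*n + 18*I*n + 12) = 12*I*n^3 - 18*n^2 + 60*I*n^2 - 120*n - 42*I*n - 12 - 120*I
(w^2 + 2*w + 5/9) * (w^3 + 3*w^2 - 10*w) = w^5 + 5*w^4 - 31*w^3/9 - 55*w^2/3 - 50*w/9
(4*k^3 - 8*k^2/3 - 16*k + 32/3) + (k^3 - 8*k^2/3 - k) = 5*k^3 - 16*k^2/3 - 17*k + 32/3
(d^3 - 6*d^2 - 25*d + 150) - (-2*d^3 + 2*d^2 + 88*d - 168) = 3*d^3 - 8*d^2 - 113*d + 318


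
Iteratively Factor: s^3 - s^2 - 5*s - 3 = (s + 1)*(s^2 - 2*s - 3) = (s + 1)^2*(s - 3)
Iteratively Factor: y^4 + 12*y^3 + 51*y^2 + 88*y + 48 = (y + 4)*(y^3 + 8*y^2 + 19*y + 12) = (y + 3)*(y + 4)*(y^2 + 5*y + 4) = (y + 3)*(y + 4)^2*(y + 1)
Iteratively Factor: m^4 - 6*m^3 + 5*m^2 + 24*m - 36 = (m - 2)*(m^3 - 4*m^2 - 3*m + 18) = (m - 2)*(m + 2)*(m^2 - 6*m + 9) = (m - 3)*(m - 2)*(m + 2)*(m - 3)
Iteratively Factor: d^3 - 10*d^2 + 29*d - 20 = (d - 1)*(d^2 - 9*d + 20) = (d - 5)*(d - 1)*(d - 4)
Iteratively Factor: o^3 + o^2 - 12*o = (o)*(o^2 + o - 12) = o*(o + 4)*(o - 3)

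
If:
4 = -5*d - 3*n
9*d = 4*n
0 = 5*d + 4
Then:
No Solution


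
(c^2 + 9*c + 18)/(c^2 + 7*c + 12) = (c + 6)/(c + 4)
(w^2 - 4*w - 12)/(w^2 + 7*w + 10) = (w - 6)/(w + 5)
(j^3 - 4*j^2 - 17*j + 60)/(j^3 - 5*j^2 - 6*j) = (-j^3 + 4*j^2 + 17*j - 60)/(j*(-j^2 + 5*j + 6))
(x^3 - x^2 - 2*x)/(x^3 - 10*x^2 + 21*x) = (x^2 - x - 2)/(x^2 - 10*x + 21)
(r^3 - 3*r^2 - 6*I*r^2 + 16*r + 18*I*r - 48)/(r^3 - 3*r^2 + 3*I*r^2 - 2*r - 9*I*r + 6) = (r - 8*I)/(r + I)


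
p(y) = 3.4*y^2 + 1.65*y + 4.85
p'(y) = 6.8*y + 1.65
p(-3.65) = 44.12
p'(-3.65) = -23.17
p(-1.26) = 8.17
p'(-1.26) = -6.92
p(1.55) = 15.58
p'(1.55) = 12.19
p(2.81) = 36.33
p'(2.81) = 20.76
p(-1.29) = 8.38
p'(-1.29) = -7.12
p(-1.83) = 13.22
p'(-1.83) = -10.79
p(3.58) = 54.33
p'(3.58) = 25.99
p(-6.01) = 117.74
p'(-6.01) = -39.22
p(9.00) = 295.10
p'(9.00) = 62.85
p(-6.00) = 117.35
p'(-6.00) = -39.15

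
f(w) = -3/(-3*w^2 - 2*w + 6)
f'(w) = -3*(6*w + 2)/(-3*w^2 - 2*w + 6)^2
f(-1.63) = -2.33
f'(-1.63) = 14.04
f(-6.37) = 0.03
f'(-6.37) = 0.01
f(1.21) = 3.69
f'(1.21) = -42.10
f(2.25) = 0.22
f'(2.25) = -0.25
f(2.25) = 0.22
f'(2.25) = -0.25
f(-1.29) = -0.84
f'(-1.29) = 1.34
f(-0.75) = -0.52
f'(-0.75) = 0.22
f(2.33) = 0.20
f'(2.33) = -0.21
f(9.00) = 0.01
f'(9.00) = 0.00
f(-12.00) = 0.01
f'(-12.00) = 0.00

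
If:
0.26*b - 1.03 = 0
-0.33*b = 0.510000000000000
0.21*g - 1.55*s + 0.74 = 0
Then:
No Solution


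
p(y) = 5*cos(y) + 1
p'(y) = -5*sin(y)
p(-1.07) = 3.40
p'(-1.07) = 4.39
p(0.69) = 4.86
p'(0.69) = -3.18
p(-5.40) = 4.17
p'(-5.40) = -3.86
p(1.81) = -0.18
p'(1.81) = -4.86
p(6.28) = 6.00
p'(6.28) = 0.02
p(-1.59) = 0.90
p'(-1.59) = 5.00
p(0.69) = 4.86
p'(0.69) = -3.18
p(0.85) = 4.30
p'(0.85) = -3.76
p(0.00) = 6.00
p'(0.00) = 0.00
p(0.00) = 6.00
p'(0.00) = 0.00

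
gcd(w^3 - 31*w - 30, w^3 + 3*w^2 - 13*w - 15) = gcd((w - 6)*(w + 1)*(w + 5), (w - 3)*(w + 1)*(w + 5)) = w^2 + 6*w + 5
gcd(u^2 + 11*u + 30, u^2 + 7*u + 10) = u + 5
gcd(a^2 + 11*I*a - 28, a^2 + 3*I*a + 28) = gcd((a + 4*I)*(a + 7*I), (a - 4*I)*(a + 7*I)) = a + 7*I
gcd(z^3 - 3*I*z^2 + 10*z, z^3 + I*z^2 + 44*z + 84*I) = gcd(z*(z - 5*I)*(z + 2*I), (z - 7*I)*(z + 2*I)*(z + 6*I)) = z + 2*I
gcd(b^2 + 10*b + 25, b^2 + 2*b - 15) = b + 5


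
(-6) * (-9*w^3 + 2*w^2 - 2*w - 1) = 54*w^3 - 12*w^2 + 12*w + 6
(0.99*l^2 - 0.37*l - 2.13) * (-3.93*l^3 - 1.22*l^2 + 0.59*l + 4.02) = -3.8907*l^5 + 0.2463*l^4 + 9.4064*l^3 + 6.3601*l^2 - 2.7441*l - 8.5626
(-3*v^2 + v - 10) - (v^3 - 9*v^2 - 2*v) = -v^3 + 6*v^2 + 3*v - 10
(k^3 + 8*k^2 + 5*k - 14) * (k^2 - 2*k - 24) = k^5 + 6*k^4 - 35*k^3 - 216*k^2 - 92*k + 336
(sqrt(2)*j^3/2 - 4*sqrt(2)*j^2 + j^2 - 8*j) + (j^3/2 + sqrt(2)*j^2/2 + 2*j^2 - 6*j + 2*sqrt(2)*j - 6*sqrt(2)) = j^3/2 + sqrt(2)*j^3/2 - 7*sqrt(2)*j^2/2 + 3*j^2 - 14*j + 2*sqrt(2)*j - 6*sqrt(2)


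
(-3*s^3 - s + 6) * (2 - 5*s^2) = 15*s^5 - s^3 - 30*s^2 - 2*s + 12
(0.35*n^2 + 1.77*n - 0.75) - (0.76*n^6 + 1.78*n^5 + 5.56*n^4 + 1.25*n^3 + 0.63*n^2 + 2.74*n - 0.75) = -0.76*n^6 - 1.78*n^5 - 5.56*n^4 - 1.25*n^3 - 0.28*n^2 - 0.97*n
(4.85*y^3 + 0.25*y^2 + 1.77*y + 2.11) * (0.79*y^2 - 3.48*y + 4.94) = 3.8315*y^5 - 16.6805*y^4 + 24.4873*y^3 - 3.2577*y^2 + 1.401*y + 10.4234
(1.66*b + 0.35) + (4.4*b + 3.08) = 6.06*b + 3.43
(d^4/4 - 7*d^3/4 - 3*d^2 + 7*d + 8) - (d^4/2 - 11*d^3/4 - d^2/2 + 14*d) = -d^4/4 + d^3 - 5*d^2/2 - 7*d + 8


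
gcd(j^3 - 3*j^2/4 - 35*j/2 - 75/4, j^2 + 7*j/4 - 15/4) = j + 3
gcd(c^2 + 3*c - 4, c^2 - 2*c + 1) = c - 1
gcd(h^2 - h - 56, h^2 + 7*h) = h + 7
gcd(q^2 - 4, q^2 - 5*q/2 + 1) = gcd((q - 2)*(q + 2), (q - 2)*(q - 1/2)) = q - 2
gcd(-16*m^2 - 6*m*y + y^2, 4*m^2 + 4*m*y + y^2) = 2*m + y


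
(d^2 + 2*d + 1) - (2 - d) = d^2 + 3*d - 1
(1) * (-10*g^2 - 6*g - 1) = -10*g^2 - 6*g - 1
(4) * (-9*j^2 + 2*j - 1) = -36*j^2 + 8*j - 4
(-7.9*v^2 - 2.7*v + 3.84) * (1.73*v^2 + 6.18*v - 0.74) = -13.667*v^4 - 53.493*v^3 - 4.1968*v^2 + 25.7292*v - 2.8416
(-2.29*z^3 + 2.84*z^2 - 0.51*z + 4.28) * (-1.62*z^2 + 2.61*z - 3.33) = 3.7098*z^5 - 10.5777*z^4 + 15.8643*z^3 - 17.7219*z^2 + 12.8691*z - 14.2524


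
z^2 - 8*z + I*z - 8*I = (z - 8)*(z + I)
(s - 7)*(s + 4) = s^2 - 3*s - 28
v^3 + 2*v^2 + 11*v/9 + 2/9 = (v + 1/3)*(v + 2/3)*(v + 1)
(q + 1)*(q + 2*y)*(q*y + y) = q^3*y + 2*q^2*y^2 + 2*q^2*y + 4*q*y^2 + q*y + 2*y^2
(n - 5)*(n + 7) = n^2 + 2*n - 35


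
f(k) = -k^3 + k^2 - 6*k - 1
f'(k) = -3*k^2 + 2*k - 6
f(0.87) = -6.12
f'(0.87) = -6.53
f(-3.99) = 102.38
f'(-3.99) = -61.74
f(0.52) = -3.99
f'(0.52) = -5.77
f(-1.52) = 13.94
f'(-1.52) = -15.97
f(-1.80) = 18.87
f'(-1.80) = -19.32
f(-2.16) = 26.70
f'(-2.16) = -24.32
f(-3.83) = 92.83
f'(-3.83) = -57.67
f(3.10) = -39.78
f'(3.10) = -28.63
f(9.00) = -703.00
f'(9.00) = -231.00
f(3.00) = -37.00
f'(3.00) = -27.00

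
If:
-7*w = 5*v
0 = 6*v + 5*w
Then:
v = 0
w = 0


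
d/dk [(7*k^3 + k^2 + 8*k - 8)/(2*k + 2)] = (7*k^3 + 11*k^2 + k + 8)/(k^2 + 2*k + 1)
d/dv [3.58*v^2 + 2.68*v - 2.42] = 7.16*v + 2.68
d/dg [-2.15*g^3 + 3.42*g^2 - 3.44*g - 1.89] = -6.45*g^2 + 6.84*g - 3.44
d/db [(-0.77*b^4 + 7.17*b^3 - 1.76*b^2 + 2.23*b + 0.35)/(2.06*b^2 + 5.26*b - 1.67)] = (-3.1724*b^5 + 2.61959999999999*b^4 + 80.572*b^3 - 49.7731*b^2 + 4.4364*b - 5.5651)/(4.2436*b^4 + 21.6712*b^3 + 20.7872*b^2 - 17.5684*b + 2.7889)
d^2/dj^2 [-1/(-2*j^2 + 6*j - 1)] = 4*(-2*j^2 + 6*j + 2*(2*j - 3)^2 - 1)/(2*j^2 - 6*j + 1)^3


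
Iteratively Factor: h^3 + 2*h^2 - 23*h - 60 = (h - 5)*(h^2 + 7*h + 12) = (h - 5)*(h + 3)*(h + 4)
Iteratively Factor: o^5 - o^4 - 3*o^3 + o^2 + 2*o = (o - 2)*(o^4 + o^3 - o^2 - o) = (o - 2)*(o + 1)*(o^3 - o) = o*(o - 2)*(o + 1)*(o^2 - 1) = o*(o - 2)*(o + 1)^2*(o - 1)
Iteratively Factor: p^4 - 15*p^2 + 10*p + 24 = (p - 3)*(p^3 + 3*p^2 - 6*p - 8) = (p - 3)*(p + 1)*(p^2 + 2*p - 8) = (p - 3)*(p - 2)*(p + 1)*(p + 4)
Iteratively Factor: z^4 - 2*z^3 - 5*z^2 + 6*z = (z + 2)*(z^3 - 4*z^2 + 3*z) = (z - 1)*(z + 2)*(z^2 - 3*z) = (z - 3)*(z - 1)*(z + 2)*(z)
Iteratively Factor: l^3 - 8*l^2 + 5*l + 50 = (l - 5)*(l^2 - 3*l - 10) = (l - 5)^2*(l + 2)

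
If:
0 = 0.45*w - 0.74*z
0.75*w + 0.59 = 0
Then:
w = -0.79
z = -0.48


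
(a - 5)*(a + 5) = a^2 - 25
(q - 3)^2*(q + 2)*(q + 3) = q^4 - q^3 - 15*q^2 + 9*q + 54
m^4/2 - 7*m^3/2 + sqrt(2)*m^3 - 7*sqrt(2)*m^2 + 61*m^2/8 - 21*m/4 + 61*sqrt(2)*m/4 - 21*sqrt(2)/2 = (m/2 + sqrt(2))*(m - 7/2)*(m - 2)*(m - 3/2)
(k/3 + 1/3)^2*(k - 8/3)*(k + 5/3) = k^4/9 + k^3/9 - 49*k^2/81 - 89*k/81 - 40/81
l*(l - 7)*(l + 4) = l^3 - 3*l^2 - 28*l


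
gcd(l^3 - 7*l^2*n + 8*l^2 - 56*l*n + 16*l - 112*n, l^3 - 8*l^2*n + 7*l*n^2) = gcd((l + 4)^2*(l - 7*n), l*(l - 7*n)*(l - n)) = l - 7*n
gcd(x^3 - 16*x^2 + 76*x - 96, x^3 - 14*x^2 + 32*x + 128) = x - 8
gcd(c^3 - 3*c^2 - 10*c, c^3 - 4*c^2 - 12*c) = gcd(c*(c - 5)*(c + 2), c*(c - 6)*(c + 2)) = c^2 + 2*c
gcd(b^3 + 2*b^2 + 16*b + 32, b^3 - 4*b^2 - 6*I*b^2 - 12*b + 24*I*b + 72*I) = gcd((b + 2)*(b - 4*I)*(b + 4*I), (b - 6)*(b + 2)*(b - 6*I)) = b + 2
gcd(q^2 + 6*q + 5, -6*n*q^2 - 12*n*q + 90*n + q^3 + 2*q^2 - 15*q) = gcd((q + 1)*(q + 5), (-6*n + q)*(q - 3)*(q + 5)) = q + 5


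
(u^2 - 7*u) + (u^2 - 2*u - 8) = 2*u^2 - 9*u - 8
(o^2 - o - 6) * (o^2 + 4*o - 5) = o^4 + 3*o^3 - 15*o^2 - 19*o + 30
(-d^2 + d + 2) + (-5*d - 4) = -d^2 - 4*d - 2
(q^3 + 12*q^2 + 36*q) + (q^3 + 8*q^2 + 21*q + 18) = 2*q^3 + 20*q^2 + 57*q + 18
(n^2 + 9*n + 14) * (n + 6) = n^3 + 15*n^2 + 68*n + 84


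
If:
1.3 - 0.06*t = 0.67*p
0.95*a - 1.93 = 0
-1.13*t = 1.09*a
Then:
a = 2.03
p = 2.12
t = -1.96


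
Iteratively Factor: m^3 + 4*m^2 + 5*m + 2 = (m + 1)*(m^2 + 3*m + 2) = (m + 1)*(m + 2)*(m + 1)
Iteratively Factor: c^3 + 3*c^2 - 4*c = (c + 4)*(c^2 - c) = (c - 1)*(c + 4)*(c)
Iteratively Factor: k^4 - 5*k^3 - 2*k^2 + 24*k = (k - 4)*(k^3 - k^2 - 6*k) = (k - 4)*(k - 3)*(k^2 + 2*k) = k*(k - 4)*(k - 3)*(k + 2)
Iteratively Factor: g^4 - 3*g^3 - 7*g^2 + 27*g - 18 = (g - 3)*(g^3 - 7*g + 6) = (g - 3)*(g - 1)*(g^2 + g - 6) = (g - 3)*(g - 2)*(g - 1)*(g + 3)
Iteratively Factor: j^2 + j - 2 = (j + 2)*(j - 1)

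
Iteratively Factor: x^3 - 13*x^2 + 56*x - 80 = (x - 5)*(x^2 - 8*x + 16) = (x - 5)*(x - 4)*(x - 4)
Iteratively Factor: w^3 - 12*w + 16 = (w + 4)*(w^2 - 4*w + 4) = (w - 2)*(w + 4)*(w - 2)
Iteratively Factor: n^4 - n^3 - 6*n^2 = (n)*(n^3 - n^2 - 6*n) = n^2*(n^2 - n - 6) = n^2*(n + 2)*(n - 3)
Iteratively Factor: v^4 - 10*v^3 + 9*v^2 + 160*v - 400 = (v - 5)*(v^3 - 5*v^2 - 16*v + 80) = (v - 5)*(v + 4)*(v^2 - 9*v + 20) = (v - 5)*(v - 4)*(v + 4)*(v - 5)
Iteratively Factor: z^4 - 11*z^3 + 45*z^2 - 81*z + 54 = (z - 3)*(z^3 - 8*z^2 + 21*z - 18) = (z - 3)^2*(z^2 - 5*z + 6) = (z - 3)^3*(z - 2)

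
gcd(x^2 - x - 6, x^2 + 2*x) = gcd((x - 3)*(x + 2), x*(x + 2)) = x + 2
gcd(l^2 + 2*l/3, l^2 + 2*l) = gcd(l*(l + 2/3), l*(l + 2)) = l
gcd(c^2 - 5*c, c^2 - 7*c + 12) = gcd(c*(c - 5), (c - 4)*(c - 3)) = 1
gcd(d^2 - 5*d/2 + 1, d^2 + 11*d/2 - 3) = d - 1/2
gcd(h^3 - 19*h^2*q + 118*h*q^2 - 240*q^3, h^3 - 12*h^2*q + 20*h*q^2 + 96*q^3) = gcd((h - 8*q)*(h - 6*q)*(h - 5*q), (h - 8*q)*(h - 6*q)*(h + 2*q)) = h^2 - 14*h*q + 48*q^2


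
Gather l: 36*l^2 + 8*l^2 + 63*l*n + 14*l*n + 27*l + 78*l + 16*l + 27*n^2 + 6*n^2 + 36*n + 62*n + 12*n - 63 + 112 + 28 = 44*l^2 + l*(77*n + 121) + 33*n^2 + 110*n + 77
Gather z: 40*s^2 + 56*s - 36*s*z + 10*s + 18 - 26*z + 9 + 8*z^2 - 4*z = 40*s^2 + 66*s + 8*z^2 + z*(-36*s - 30) + 27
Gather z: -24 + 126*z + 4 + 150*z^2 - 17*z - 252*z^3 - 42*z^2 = -252*z^3 + 108*z^2 + 109*z - 20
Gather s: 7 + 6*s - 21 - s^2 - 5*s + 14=-s^2 + s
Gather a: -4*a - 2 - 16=-4*a - 18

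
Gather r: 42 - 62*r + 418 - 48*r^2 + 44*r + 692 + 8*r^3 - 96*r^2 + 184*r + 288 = 8*r^3 - 144*r^2 + 166*r + 1440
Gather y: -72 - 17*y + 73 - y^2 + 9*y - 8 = -y^2 - 8*y - 7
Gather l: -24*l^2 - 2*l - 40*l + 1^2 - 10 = -24*l^2 - 42*l - 9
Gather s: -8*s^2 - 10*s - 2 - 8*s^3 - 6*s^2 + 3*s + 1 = -8*s^3 - 14*s^2 - 7*s - 1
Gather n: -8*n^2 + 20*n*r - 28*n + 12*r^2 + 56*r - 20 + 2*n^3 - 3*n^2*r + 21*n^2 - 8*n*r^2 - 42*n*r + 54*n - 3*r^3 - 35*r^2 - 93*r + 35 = 2*n^3 + n^2*(13 - 3*r) + n*(-8*r^2 - 22*r + 26) - 3*r^3 - 23*r^2 - 37*r + 15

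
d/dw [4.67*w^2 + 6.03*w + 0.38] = 9.34*w + 6.03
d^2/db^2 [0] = 0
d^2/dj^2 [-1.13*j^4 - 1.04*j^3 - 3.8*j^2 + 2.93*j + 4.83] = -13.56*j^2 - 6.24*j - 7.6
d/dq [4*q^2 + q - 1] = 8*q + 1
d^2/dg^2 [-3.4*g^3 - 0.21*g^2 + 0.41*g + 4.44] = -20.4*g - 0.42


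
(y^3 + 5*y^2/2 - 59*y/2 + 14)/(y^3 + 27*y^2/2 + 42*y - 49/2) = (y - 4)/(y + 7)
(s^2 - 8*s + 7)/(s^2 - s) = (s - 7)/s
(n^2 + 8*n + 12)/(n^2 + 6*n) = (n + 2)/n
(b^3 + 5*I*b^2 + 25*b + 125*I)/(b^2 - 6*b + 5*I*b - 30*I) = (b^2 + 25)/(b - 6)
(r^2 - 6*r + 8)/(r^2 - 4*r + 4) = (r - 4)/(r - 2)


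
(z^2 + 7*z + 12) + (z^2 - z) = 2*z^2 + 6*z + 12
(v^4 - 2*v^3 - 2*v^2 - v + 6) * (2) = 2*v^4 - 4*v^3 - 4*v^2 - 2*v + 12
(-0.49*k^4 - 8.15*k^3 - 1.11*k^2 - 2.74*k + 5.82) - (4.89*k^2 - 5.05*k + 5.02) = -0.49*k^4 - 8.15*k^3 - 6.0*k^2 + 2.31*k + 0.800000000000001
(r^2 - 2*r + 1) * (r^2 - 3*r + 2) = r^4 - 5*r^3 + 9*r^2 - 7*r + 2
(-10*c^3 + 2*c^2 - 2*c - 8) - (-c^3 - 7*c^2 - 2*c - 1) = -9*c^3 + 9*c^2 - 7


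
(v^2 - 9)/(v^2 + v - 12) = (v + 3)/(v + 4)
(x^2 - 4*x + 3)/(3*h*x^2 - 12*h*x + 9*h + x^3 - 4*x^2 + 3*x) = 1/(3*h + x)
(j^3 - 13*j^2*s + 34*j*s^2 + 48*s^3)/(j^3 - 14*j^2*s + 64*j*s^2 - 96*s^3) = (j^2 - 7*j*s - 8*s^2)/(j^2 - 8*j*s + 16*s^2)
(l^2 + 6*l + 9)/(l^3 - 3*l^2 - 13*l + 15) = (l + 3)/(l^2 - 6*l + 5)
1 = 1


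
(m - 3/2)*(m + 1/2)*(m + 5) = m^3 + 4*m^2 - 23*m/4 - 15/4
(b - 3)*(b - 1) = b^2 - 4*b + 3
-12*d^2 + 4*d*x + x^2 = (-2*d + x)*(6*d + x)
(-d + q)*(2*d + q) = -2*d^2 + d*q + q^2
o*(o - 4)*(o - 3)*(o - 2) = o^4 - 9*o^3 + 26*o^2 - 24*o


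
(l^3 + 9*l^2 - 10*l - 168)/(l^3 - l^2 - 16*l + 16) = (l^2 + 13*l + 42)/(l^2 + 3*l - 4)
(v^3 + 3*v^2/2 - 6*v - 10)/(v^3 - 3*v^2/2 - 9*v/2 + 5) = (v + 2)/(v - 1)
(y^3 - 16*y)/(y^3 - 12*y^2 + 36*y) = (y^2 - 16)/(y^2 - 12*y + 36)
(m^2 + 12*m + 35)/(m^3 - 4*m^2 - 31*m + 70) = (m + 7)/(m^2 - 9*m + 14)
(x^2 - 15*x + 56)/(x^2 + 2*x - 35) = (x^2 - 15*x + 56)/(x^2 + 2*x - 35)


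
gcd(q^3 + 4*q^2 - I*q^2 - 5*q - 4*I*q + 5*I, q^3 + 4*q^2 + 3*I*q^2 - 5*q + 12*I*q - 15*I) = q^2 + 4*q - 5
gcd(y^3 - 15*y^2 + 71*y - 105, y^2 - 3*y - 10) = y - 5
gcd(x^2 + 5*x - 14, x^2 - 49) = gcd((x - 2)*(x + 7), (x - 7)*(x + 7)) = x + 7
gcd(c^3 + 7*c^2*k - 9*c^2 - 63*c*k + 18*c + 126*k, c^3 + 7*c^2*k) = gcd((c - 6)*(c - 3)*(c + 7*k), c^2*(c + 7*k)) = c + 7*k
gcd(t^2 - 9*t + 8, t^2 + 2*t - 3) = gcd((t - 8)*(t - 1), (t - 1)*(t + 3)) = t - 1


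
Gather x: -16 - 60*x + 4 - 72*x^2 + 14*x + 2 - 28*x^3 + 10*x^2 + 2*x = -28*x^3 - 62*x^2 - 44*x - 10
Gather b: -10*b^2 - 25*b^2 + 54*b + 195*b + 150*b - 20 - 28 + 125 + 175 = -35*b^2 + 399*b + 252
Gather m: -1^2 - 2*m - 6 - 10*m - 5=-12*m - 12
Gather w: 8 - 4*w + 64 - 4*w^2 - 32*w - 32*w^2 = -36*w^2 - 36*w + 72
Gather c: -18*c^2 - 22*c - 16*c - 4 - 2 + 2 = -18*c^2 - 38*c - 4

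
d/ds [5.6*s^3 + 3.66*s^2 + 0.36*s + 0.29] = 16.8*s^2 + 7.32*s + 0.36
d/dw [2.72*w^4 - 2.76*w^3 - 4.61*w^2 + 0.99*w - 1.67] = 10.88*w^3 - 8.28*w^2 - 9.22*w + 0.99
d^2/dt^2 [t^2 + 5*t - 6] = 2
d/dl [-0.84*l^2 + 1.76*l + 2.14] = 1.76 - 1.68*l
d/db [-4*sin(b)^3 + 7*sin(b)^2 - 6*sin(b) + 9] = 2*(-6*sin(b)^2 + 7*sin(b) - 3)*cos(b)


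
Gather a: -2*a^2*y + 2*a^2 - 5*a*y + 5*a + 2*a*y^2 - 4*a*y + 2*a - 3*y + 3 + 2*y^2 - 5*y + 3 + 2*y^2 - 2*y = a^2*(2 - 2*y) + a*(2*y^2 - 9*y + 7) + 4*y^2 - 10*y + 6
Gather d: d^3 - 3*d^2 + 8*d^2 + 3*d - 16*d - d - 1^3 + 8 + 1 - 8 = d^3 + 5*d^2 - 14*d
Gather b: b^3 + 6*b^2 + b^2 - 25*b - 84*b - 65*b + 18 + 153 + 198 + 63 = b^3 + 7*b^2 - 174*b + 432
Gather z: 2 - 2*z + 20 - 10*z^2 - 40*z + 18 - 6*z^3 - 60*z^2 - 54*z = -6*z^3 - 70*z^2 - 96*z + 40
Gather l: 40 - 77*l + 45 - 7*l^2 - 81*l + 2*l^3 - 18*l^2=2*l^3 - 25*l^2 - 158*l + 85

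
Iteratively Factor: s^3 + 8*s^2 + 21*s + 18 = (s + 3)*(s^2 + 5*s + 6) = (s + 2)*(s + 3)*(s + 3)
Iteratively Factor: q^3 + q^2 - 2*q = (q)*(q^2 + q - 2) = q*(q - 1)*(q + 2)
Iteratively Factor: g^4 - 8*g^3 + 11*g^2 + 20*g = (g + 1)*(g^3 - 9*g^2 + 20*g) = (g - 4)*(g + 1)*(g^2 - 5*g) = g*(g - 4)*(g + 1)*(g - 5)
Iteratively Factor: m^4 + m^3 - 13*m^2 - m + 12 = (m + 4)*(m^3 - 3*m^2 - m + 3) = (m + 1)*(m + 4)*(m^2 - 4*m + 3) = (m - 3)*(m + 1)*(m + 4)*(m - 1)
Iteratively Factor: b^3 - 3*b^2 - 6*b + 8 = (b + 2)*(b^2 - 5*b + 4) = (b - 1)*(b + 2)*(b - 4)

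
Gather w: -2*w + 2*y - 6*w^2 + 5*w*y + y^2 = -6*w^2 + w*(5*y - 2) + y^2 + 2*y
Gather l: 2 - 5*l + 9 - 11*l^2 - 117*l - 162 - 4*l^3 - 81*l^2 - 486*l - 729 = -4*l^3 - 92*l^2 - 608*l - 880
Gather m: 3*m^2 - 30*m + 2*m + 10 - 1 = 3*m^2 - 28*m + 9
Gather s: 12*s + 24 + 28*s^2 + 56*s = 28*s^2 + 68*s + 24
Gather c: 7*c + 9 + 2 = 7*c + 11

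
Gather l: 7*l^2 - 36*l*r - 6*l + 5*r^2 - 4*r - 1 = 7*l^2 + l*(-36*r - 6) + 5*r^2 - 4*r - 1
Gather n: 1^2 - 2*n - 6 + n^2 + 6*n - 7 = n^2 + 4*n - 12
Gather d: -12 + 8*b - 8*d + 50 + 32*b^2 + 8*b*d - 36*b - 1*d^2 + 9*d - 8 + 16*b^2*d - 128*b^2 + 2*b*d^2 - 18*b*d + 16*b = -96*b^2 - 12*b + d^2*(2*b - 1) + d*(16*b^2 - 10*b + 1) + 30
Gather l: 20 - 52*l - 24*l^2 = -24*l^2 - 52*l + 20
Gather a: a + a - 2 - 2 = 2*a - 4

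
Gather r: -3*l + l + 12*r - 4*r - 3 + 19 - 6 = -2*l + 8*r + 10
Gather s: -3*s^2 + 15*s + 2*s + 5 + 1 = -3*s^2 + 17*s + 6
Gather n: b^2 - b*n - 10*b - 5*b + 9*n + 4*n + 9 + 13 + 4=b^2 - 15*b + n*(13 - b) + 26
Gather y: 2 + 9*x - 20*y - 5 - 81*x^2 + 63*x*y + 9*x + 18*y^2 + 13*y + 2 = -81*x^2 + 18*x + 18*y^2 + y*(63*x - 7) - 1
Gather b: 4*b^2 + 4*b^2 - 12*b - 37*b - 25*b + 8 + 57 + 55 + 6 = 8*b^2 - 74*b + 126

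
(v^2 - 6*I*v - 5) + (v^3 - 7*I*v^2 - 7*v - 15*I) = v^3 + v^2 - 7*I*v^2 - 7*v - 6*I*v - 5 - 15*I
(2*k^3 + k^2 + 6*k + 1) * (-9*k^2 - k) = -18*k^5 - 11*k^4 - 55*k^3 - 15*k^2 - k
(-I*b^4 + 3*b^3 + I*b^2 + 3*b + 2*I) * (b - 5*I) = -I*b^5 - 2*b^4 - 14*I*b^3 + 8*b^2 - 13*I*b + 10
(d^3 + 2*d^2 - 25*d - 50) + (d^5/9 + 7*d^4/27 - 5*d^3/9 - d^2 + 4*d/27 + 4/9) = d^5/9 + 7*d^4/27 + 4*d^3/9 + d^2 - 671*d/27 - 446/9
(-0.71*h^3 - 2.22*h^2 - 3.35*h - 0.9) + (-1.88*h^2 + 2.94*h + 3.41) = -0.71*h^3 - 4.1*h^2 - 0.41*h + 2.51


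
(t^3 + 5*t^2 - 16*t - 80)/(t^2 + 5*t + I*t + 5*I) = (t^2 - 16)/(t + I)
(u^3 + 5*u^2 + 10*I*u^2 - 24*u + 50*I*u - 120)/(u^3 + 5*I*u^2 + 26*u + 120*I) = (u + 5)/(u - 5*I)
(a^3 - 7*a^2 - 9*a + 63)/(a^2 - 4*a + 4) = (a^3 - 7*a^2 - 9*a + 63)/(a^2 - 4*a + 4)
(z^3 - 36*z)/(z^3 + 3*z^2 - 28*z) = (z^2 - 36)/(z^2 + 3*z - 28)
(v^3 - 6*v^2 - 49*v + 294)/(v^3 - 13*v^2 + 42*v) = (v + 7)/v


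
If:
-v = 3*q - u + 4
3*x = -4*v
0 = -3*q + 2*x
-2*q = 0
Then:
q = 0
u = 4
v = 0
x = 0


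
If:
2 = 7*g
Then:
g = 2/7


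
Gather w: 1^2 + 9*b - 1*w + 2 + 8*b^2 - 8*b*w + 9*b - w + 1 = 8*b^2 + 18*b + w*(-8*b - 2) + 4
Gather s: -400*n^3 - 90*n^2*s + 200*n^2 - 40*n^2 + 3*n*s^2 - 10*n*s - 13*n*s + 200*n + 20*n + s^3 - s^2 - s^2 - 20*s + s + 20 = -400*n^3 + 160*n^2 + 220*n + s^3 + s^2*(3*n - 2) + s*(-90*n^2 - 23*n - 19) + 20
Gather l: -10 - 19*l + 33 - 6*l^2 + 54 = -6*l^2 - 19*l + 77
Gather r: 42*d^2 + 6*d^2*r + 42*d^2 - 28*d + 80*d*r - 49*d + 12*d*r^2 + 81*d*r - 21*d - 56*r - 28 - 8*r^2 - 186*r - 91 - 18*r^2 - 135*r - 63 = 84*d^2 - 98*d + r^2*(12*d - 26) + r*(6*d^2 + 161*d - 377) - 182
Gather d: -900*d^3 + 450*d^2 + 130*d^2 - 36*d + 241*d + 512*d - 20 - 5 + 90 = -900*d^3 + 580*d^2 + 717*d + 65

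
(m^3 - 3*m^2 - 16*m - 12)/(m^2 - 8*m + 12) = (m^2 + 3*m + 2)/(m - 2)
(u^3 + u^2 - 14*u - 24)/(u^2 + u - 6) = (u^2 - 2*u - 8)/(u - 2)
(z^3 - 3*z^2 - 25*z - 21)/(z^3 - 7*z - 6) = (z^2 - 4*z - 21)/(z^2 - z - 6)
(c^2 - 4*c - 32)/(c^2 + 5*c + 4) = (c - 8)/(c + 1)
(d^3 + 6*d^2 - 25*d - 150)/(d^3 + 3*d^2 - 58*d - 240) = (d - 5)/(d - 8)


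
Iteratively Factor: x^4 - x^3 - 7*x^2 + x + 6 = (x + 1)*(x^3 - 2*x^2 - 5*x + 6) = (x - 3)*(x + 1)*(x^2 + x - 2) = (x - 3)*(x + 1)*(x + 2)*(x - 1)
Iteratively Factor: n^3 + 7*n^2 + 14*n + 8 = (n + 2)*(n^2 + 5*n + 4) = (n + 2)*(n + 4)*(n + 1)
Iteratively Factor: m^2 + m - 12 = (m - 3)*(m + 4)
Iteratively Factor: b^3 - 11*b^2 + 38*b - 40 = (b - 5)*(b^2 - 6*b + 8) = (b - 5)*(b - 4)*(b - 2)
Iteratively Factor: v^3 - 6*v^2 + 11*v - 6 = (v - 2)*(v^2 - 4*v + 3) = (v - 2)*(v - 1)*(v - 3)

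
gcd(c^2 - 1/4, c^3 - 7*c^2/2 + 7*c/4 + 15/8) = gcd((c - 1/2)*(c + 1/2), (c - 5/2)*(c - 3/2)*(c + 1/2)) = c + 1/2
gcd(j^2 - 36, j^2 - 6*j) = j - 6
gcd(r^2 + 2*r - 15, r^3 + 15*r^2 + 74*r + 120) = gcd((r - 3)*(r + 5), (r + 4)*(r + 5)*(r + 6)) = r + 5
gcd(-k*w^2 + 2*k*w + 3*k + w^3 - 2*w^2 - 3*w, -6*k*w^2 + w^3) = 1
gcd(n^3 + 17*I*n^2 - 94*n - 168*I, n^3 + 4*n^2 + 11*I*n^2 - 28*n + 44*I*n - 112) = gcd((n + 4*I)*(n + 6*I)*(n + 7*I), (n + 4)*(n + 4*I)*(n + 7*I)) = n^2 + 11*I*n - 28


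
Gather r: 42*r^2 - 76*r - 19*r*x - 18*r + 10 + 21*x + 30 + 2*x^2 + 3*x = 42*r^2 + r*(-19*x - 94) + 2*x^2 + 24*x + 40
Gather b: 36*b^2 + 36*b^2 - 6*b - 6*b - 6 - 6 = 72*b^2 - 12*b - 12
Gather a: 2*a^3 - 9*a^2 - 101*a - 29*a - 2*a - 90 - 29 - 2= 2*a^3 - 9*a^2 - 132*a - 121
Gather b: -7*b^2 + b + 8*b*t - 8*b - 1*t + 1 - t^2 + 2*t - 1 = -7*b^2 + b*(8*t - 7) - t^2 + t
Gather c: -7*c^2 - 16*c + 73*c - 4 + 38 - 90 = -7*c^2 + 57*c - 56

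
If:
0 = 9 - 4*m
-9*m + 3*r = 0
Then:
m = 9/4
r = 27/4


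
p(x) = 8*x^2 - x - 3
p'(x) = 16*x - 1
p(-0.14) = -2.70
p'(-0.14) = -3.24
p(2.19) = 33.18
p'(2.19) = 34.04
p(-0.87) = 3.93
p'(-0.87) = -14.92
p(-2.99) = 71.51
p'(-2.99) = -48.84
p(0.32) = -2.50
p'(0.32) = 4.12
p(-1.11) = 7.97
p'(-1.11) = -18.76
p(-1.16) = 8.92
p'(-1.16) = -19.56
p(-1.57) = 18.29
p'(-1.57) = -26.12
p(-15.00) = 1812.00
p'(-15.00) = -241.00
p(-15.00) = 1812.00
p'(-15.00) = -241.00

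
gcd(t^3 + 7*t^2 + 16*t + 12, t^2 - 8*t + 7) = 1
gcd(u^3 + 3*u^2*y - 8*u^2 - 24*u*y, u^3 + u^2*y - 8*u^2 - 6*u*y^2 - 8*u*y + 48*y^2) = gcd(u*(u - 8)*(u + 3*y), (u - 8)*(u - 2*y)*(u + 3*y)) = u^2 + 3*u*y - 8*u - 24*y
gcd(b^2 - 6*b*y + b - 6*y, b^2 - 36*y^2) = -b + 6*y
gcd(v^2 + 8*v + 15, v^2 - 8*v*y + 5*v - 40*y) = v + 5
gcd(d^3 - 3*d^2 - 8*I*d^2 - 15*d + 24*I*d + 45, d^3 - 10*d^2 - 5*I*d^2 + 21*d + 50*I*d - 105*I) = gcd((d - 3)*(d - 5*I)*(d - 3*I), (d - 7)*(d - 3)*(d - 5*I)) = d^2 + d*(-3 - 5*I) + 15*I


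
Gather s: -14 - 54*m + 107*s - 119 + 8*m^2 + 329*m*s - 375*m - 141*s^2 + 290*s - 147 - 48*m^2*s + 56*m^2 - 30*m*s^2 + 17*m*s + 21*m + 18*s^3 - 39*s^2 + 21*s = 64*m^2 - 408*m + 18*s^3 + s^2*(-30*m - 180) + s*(-48*m^2 + 346*m + 418) - 280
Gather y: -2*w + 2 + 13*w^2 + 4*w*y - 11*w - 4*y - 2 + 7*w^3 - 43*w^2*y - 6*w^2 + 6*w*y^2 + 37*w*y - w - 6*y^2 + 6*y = 7*w^3 + 7*w^2 - 14*w + y^2*(6*w - 6) + y*(-43*w^2 + 41*w + 2)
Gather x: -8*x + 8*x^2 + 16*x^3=16*x^3 + 8*x^2 - 8*x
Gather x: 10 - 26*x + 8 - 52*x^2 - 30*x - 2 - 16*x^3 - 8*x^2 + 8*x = -16*x^3 - 60*x^2 - 48*x + 16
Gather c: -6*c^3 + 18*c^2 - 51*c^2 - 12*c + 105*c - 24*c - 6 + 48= -6*c^3 - 33*c^2 + 69*c + 42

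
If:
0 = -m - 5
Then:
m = -5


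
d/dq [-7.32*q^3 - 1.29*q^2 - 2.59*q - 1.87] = -21.96*q^2 - 2.58*q - 2.59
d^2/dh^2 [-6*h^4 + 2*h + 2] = -72*h^2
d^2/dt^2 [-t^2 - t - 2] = -2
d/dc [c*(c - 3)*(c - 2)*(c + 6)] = 4*c^3 + 3*c^2 - 48*c + 36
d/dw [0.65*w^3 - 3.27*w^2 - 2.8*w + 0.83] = 1.95*w^2 - 6.54*w - 2.8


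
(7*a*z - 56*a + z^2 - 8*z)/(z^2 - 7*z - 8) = (7*a + z)/(z + 1)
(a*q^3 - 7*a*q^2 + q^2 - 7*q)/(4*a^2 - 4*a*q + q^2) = q*(a*q^2 - 7*a*q + q - 7)/(4*a^2 - 4*a*q + q^2)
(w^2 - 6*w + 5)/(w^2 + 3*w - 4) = (w - 5)/(w + 4)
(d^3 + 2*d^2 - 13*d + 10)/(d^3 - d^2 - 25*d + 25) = (d - 2)/(d - 5)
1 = 1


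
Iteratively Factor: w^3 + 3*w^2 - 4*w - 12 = (w + 2)*(w^2 + w - 6) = (w + 2)*(w + 3)*(w - 2)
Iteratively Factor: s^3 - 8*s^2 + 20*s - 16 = (s - 4)*(s^2 - 4*s + 4) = (s - 4)*(s - 2)*(s - 2)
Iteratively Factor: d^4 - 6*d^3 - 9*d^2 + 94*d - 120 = (d + 4)*(d^3 - 10*d^2 + 31*d - 30) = (d - 5)*(d + 4)*(d^2 - 5*d + 6) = (d - 5)*(d - 2)*(d + 4)*(d - 3)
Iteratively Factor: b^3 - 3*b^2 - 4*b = (b)*(b^2 - 3*b - 4) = b*(b - 4)*(b + 1)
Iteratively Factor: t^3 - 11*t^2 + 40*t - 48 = (t - 4)*(t^2 - 7*t + 12) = (t - 4)*(t - 3)*(t - 4)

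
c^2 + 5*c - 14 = (c - 2)*(c + 7)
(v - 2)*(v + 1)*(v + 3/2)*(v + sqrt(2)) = v^4 + v^3/2 + sqrt(2)*v^3 - 7*v^2/2 + sqrt(2)*v^2/2 - 7*sqrt(2)*v/2 - 3*v - 3*sqrt(2)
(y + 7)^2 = y^2 + 14*y + 49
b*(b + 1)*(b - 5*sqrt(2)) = b^3 - 5*sqrt(2)*b^2 + b^2 - 5*sqrt(2)*b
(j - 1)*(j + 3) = j^2 + 2*j - 3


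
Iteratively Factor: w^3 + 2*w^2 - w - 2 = (w + 1)*(w^2 + w - 2) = (w - 1)*(w + 1)*(w + 2)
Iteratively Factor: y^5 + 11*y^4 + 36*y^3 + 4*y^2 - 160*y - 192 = (y + 4)*(y^4 + 7*y^3 + 8*y^2 - 28*y - 48) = (y + 2)*(y + 4)*(y^3 + 5*y^2 - 2*y - 24) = (y + 2)*(y + 3)*(y + 4)*(y^2 + 2*y - 8) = (y - 2)*(y + 2)*(y + 3)*(y + 4)*(y + 4)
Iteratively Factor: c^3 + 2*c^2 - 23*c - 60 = (c - 5)*(c^2 + 7*c + 12) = (c - 5)*(c + 3)*(c + 4)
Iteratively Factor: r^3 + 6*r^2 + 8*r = (r + 2)*(r^2 + 4*r) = r*(r + 2)*(r + 4)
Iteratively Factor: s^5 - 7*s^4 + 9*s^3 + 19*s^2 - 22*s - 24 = (s + 1)*(s^4 - 8*s^3 + 17*s^2 + 2*s - 24) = (s + 1)^2*(s^3 - 9*s^2 + 26*s - 24) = (s - 3)*(s + 1)^2*(s^2 - 6*s + 8) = (s - 3)*(s - 2)*(s + 1)^2*(s - 4)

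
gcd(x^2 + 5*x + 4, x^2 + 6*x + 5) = x + 1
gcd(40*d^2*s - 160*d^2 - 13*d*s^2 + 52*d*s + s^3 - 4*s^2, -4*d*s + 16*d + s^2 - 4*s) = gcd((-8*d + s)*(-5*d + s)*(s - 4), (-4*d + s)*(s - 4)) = s - 4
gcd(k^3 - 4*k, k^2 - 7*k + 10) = k - 2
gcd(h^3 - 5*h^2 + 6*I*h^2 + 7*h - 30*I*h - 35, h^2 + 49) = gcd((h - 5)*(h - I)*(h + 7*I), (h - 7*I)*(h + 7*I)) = h + 7*I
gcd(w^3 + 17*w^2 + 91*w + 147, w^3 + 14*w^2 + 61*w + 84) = w^2 + 10*w + 21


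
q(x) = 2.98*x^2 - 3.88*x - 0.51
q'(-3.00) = -21.76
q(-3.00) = 37.95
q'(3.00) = 14.00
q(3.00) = 14.67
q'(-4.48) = -30.58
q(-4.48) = 76.68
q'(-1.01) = -9.90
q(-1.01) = 6.45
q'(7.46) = 40.58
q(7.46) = 136.39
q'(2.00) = 8.04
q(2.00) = 3.65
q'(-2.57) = -19.20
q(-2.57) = 29.14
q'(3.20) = 15.19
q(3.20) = 17.59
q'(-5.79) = -38.39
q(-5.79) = 121.86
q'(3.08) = 14.48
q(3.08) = 15.81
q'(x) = 5.96*x - 3.88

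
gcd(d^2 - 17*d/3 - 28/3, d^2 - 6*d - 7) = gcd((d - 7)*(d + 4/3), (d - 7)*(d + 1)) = d - 7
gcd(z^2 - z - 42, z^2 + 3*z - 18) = z + 6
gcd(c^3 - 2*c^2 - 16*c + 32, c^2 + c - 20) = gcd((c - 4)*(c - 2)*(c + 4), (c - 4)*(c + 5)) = c - 4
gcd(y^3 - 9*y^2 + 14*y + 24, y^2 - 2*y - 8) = y - 4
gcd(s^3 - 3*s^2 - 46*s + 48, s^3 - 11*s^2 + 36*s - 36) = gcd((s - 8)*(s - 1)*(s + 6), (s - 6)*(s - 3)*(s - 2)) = 1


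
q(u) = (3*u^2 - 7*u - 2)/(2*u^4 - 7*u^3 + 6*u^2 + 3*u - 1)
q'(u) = (6*u - 7)/(2*u^4 - 7*u^3 + 6*u^2 + 3*u - 1) + (3*u^2 - 7*u - 2)*(-8*u^3 + 21*u^2 - 12*u - 3)/(2*u^4 - 7*u^3 + 6*u^2 + 3*u - 1)^2 = (-12*u^5 + 63*u^4 - 82*u^3 + 9*u^2 + 18*u + 13)/(4*u^8 - 28*u^7 + 73*u^6 - 72*u^5 - 10*u^4 + 50*u^3 - 3*u^2 - 6*u + 1)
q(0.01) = 2.14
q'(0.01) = 14.03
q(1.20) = -1.85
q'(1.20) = 0.61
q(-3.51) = 0.09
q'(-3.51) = 0.04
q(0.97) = -2.03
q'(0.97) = 1.11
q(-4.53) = 0.06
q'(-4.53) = 0.02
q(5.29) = 0.06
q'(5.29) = -0.02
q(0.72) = -2.50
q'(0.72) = 3.04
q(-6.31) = 0.03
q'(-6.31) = 0.01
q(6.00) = 0.05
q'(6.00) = -0.02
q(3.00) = 0.11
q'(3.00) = 0.10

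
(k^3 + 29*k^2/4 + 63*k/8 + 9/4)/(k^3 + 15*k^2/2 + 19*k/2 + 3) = (k + 3/4)/(k + 1)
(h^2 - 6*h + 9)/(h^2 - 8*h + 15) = (h - 3)/(h - 5)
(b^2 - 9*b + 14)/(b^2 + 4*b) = (b^2 - 9*b + 14)/(b*(b + 4))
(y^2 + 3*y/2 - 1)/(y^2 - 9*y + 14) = (y^2 + 3*y/2 - 1)/(y^2 - 9*y + 14)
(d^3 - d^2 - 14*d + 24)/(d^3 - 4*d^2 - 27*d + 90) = (d^2 + 2*d - 8)/(d^2 - d - 30)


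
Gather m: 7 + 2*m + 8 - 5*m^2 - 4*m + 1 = -5*m^2 - 2*m + 16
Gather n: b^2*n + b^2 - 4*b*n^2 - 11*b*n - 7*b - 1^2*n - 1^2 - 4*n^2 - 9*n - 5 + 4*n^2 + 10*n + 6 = b^2 - 4*b*n^2 - 7*b + n*(b^2 - 11*b)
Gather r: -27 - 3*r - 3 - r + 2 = -4*r - 28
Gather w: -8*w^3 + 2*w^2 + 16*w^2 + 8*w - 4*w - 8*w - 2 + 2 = -8*w^3 + 18*w^2 - 4*w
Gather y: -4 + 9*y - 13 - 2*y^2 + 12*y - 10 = -2*y^2 + 21*y - 27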